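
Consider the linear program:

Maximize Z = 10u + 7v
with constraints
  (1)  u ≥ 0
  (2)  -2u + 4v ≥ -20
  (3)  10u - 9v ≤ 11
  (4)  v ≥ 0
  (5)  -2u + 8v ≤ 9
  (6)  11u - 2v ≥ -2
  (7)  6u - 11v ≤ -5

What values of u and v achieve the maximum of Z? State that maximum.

u = 59/26, v = 22/13, maximum Z = 449/13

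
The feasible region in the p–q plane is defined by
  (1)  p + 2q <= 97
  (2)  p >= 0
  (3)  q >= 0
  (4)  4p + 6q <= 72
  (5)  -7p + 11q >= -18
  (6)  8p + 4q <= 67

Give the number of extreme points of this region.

5

Intersecting each pair of boundary lines and keeping only the points that satisfy every inequality leaves:
  (0, 0)
  (0, 12)
  (18/7, 0)
  (57/16, 77/8)
  (809/116, 325/116)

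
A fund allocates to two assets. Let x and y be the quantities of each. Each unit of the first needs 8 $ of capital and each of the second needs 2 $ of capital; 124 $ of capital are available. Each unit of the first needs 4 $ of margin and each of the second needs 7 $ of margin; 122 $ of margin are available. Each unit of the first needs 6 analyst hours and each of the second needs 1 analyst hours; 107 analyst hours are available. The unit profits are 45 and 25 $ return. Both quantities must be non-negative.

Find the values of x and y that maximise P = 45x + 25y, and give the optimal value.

Corner points and P = 45x + 25y:
  (0, 0) → P = 0
  (0, 122/7) → P = 3050/7
  (31/2, 0) → P = 1395/2
  (13, 10) → P = 835

The optimum lies where 8x + 2y = 124 and 4x + 7y = 122.
Solving simultaneously gives x = 13, y = 10.

x = 13, y = 10, maximum P = 835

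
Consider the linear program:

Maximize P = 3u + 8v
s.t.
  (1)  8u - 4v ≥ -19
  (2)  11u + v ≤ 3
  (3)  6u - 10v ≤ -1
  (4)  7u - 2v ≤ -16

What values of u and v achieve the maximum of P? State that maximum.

Extreme points and P = 3u + 8v:
  (-93/28, -53/28) → P = -703/28
  (-13/6, 5/12) → P = -19/6
  (-79/29, -89/58) → P = -593/29

The optimum lies where 8u - 4v = -19 and 7u - 2v = -16.
Solving simultaneously gives u = -13/6, v = 5/12.

u = -13/6, v = 5/12, maximum P = -19/6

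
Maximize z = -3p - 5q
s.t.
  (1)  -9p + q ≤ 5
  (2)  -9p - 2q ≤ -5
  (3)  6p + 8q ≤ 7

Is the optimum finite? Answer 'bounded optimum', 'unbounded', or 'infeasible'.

unbounded

From the feasible point (13/30, 11/20), moving in the direction (2, -9) keeps every constraint satisfied while z increases without bound.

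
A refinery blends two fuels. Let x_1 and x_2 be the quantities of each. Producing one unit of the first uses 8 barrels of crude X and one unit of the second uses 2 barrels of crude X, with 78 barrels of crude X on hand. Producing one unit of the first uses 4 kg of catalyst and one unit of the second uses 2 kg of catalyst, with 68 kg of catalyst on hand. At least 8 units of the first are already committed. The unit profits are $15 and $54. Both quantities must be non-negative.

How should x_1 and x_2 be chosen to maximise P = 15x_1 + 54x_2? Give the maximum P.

Feasible corners and P = 15x_1 + 54x_2:
  (39/4, 0) → P = 585/4
  (8, 0) → P = 120
  (8, 7) → P = 498

x_1 = 8, x_2 = 7, maximum P = 498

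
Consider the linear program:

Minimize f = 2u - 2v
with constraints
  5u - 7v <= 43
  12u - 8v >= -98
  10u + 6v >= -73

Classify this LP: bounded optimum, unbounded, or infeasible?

From the feasible point (-253/100, -159/20), moving in the direction (8, 12) keeps every constraint satisfied while f decreases without bound.

unbounded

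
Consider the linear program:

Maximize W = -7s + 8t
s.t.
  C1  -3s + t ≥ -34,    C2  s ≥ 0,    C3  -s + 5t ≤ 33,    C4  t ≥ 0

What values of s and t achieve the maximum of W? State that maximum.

s = 0, t = 33/5, maximum W = 264/5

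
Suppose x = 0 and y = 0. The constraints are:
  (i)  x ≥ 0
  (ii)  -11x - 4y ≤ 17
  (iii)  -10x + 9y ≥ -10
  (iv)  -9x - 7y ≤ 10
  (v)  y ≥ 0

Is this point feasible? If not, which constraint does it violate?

feasible

(i): 0 ≥ 0 ✓
(ii): 0 ≤ 17 ✓
(iii): 0 ≥ -10 ✓
(iv): 0 ≤ 10 ✓
(v): 0 ≥ 0 ✓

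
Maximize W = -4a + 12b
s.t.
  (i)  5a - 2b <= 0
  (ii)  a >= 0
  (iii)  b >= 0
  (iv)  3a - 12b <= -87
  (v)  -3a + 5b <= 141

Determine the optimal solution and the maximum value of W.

a = 282/19, b = 705/19, maximum W = 7332/19

Vertices and W = -4a + 12b:
  (29/9, 145/18) → W = 754/9
  (282/19, 705/19) → W = 7332/19
  (0, 29/4) → W = 87
  (0, 141/5) → W = 1692/5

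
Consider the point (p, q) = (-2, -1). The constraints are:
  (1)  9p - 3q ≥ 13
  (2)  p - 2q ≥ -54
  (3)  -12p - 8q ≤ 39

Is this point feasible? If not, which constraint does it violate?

Constraint (1): 9p - 3q = -15, which is not ≥ 13. All other constraints are satisfied.

not feasible — violates (1)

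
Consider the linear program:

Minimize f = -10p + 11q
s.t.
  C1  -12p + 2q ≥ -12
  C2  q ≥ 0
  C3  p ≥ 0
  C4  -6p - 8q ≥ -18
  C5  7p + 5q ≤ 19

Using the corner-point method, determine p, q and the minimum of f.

p = 1, q = 0, minimum f = -10

Extreme points and f = -10p + 11q:
  (1, 0) → f = -10
  (11/9, 4/3) → f = 22/9
  (0, 0) → f = 0
  (0, 9/4) → f = 99/4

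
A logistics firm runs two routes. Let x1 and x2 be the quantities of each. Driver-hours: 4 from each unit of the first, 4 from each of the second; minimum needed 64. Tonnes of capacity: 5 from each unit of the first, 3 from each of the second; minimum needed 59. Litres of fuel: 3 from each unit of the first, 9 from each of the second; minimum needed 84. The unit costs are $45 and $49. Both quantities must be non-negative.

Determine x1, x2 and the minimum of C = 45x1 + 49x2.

Corner points and C = 45x1 + 49x2:
  (0, 59/3) → C = 2891/3
  (28, 0) → C = 1260
  (11/2, 21/2) → C = 762
  (10, 6) → C = 744
The feasible region is unbounded (it extends along (0, 1), (1, 0)), but C strictly increases along every unbounded feasible direction, so there is no improving ray and the minimum is attained at a vertex.

At the optimal vertex, 4x1 + 4x2 = 64 and 3x1 + 9x2 = 84.
Solving simultaneously gives x1 = 10, x2 = 6.

x1 = 10, x2 = 6, minimum C = 744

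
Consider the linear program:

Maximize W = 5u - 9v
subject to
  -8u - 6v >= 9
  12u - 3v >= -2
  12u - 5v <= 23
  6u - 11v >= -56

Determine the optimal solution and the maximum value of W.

Feasible corners and W = 5u - 9v:
  (-13/32, -23/24) → W = 211/32
  (93/112, -73/28) → W = 3093/112
  (-79/24, -25/2) → W = 2305/24

At the optimal vertex, 12u - 3v = -2 and 12u - 5v = 23.
Solving simultaneously gives u = -79/24, v = -25/2.

u = -79/24, v = -25/2, maximum W = 2305/24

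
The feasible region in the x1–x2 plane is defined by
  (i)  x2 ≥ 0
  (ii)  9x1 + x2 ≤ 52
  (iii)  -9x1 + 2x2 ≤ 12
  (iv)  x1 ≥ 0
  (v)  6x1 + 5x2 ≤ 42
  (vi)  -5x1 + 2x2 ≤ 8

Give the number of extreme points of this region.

5

Of the 15 pairwise boundary intersections, those satisfying every inequality are:
  (52/9, 0)
  (0, 0)
  (218/39, 22/13)
  (0, 4)
  (44/37, 258/37)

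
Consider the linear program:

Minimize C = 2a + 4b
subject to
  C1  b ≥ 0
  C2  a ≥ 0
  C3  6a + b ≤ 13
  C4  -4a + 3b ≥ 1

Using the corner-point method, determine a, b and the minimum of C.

a = 0, b = 1/3, minimum C = 4/3

The binding constraints are a = 0 and -4a + 3b = 1.
Solving simultaneously gives a = 0, b = 1/3.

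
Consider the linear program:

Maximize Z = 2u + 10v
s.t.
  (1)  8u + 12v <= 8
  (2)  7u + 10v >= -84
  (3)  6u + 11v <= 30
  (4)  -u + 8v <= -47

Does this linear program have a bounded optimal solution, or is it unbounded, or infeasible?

Extreme points and Z = 2u + 10v:
  (157/19, -92/19) → Z = -606/19
  (-101/33, -413/66) → Z = -2267/33
The feasible region has finitely many vertices and no improving ray; the maximum is -606/19 at (157/19, -92/19).

bounded optimum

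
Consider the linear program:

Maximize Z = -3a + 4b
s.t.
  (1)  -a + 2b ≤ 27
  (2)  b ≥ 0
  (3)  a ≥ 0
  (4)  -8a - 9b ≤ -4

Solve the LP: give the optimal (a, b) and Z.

Vertices and Z = -3a + 4b:
  (0, 27/2) → Z = 54
  (1/2, 0) → Z = -3/2
  (0, 4/9) → Z = 16/9
The feasible region is unbounded (it extends along (2, 1), (1, 0)), but Z strictly decreases along every unbounded feasible direction, so there is no improving ray and the maximum is attained at a vertex.

The optimum lies where -a + 2b = 27 and a = 0.
Solving simultaneously gives a = 0, b = 27/2.

a = 0, b = 27/2, maximum Z = 54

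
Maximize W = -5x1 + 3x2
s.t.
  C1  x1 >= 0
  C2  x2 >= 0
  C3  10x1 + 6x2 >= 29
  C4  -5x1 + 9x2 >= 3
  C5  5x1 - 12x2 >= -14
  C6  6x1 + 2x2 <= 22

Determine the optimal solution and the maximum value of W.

The binding constraints are 10x1 + 6x2 = 29 and 5x1 - 12x2 = -14.
Solving simultaneously gives x1 = 44/25, x2 = 19/10.

x1 = 44/25, x2 = 19/10, maximum W = -31/10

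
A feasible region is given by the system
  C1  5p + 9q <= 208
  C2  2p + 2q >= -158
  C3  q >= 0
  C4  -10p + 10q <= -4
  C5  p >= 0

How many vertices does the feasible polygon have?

3

Intersecting each pair of boundary lines and keeping only the points that satisfy every inequality leaves:
  (208/5, 0)
  (529/35, 103/7)
  (2/5, 0)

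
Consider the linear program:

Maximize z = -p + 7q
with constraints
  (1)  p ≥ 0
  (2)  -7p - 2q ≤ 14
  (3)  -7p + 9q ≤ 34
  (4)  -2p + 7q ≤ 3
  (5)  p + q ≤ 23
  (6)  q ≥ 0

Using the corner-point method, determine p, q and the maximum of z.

Feasible corners and z = -p + 7q:
  (0, 3/7) → z = 3
  (0, 0) → z = 0
  (158/9, 49/9) → z = 185/9
  (23, 0) → z = -23

At the optimal vertex, -2p + 7q = 3 and p + q = 23.
Solving simultaneously gives p = 158/9, q = 49/9.

p = 158/9, q = 49/9, maximum z = 185/9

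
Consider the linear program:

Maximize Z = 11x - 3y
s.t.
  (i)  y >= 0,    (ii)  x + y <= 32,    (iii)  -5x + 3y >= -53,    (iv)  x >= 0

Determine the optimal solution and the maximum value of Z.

x = 149/8, y = 107/8, maximum Z = 659/4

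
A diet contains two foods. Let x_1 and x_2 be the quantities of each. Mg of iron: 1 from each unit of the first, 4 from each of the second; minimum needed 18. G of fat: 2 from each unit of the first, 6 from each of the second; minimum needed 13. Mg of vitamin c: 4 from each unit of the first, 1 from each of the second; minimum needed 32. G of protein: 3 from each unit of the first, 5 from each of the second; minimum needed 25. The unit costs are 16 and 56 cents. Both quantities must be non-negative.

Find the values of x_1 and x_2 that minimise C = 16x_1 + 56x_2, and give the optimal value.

The feasible region is unbounded (it extends along (0, 1), (1, 0)), but C strictly increases along every unbounded feasible direction, so there is no improving ray and the minimum is attained at a vertex.

x_1 = 22/3, x_2 = 8/3, minimum C = 800/3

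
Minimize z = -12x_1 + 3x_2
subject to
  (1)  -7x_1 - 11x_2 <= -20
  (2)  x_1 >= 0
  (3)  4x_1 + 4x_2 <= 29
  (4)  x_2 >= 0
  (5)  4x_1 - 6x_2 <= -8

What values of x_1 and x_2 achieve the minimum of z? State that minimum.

Vertices and z = -12x_1 + 3x_2:
  (0, 20/11) → z = 60/11
  (16/43, 68/43) → z = 12/43
  (0, 29/4) → z = 87/4
  (71/20, 37/10) → z = -63/2

The optimum lies where 4x_1 + 4x_2 = 29 and 4x_1 - 6x_2 = -8.
Solving simultaneously gives x_1 = 71/20, x_2 = 37/10.

x_1 = 71/20, x_2 = 37/10, minimum z = -63/2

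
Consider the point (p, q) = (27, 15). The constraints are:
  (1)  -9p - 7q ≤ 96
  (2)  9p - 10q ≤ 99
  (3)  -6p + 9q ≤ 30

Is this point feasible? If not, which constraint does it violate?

(1): -348 ≤ 96 ✓
(2): 93 ≤ 99 ✓
(3): -27 ≤ 30 ✓

feasible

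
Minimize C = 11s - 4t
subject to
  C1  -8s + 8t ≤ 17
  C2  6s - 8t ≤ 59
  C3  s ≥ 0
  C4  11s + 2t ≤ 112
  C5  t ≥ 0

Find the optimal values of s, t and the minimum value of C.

Vertices and C = 11s - 4t:
  (0, 17/8) → C = -17/2
  (431/52, 1083/104) → C = 2575/52
  (507/50, 23/100) → C = 5531/50
  (59/6, 0) → C = 649/6
  (0, 0) → C = 0

The optimum lies where -8s + 8t = 17 and s = 0.
Solving simultaneously gives s = 0, t = 17/8.

s = 0, t = 17/8, minimum C = -17/2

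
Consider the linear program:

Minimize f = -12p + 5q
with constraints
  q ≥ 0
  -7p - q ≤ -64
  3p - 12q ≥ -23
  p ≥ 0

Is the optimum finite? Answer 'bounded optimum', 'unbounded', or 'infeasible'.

unbounded

From the feasible point (64/7, 0), moving in the direction (12, 3) keeps every constraint satisfied while f decreases without bound.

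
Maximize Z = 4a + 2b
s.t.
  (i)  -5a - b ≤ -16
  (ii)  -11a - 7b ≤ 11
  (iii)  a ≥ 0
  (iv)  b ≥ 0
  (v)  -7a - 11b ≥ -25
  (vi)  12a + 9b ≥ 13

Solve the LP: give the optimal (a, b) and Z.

a = 25/7, b = 0, maximum Z = 100/7

Corner points and Z = 4a + 2b:
  (16/5, 0) → Z = 64/5
  (151/48, 13/48) → Z = 105/8
  (25/7, 0) → Z = 100/7

The binding constraints are b = 0 and -7a - 11b = -25.
Solving simultaneously gives a = 25/7, b = 0.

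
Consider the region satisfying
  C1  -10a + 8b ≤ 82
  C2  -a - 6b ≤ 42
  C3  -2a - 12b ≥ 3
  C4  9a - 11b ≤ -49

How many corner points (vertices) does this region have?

Pairwise boundary intersections that survive every other constraint:
  (-207/17, -169/34)
  (-126/17, 67/68)
  (-756/65, -329/65)
  (-621/130, 71/130)

4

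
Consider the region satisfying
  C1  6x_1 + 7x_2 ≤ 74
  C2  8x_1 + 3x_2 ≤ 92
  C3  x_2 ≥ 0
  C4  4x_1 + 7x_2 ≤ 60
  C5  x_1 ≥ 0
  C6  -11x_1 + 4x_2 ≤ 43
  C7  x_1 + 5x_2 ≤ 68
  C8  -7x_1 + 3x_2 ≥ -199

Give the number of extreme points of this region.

5

Of the 28 pairwise boundary intersections, those satisfying every inequality are:
  (211/19, 20/19)
  (7, 32/7)
  (23/2, 0)
  (0, 0)
  (0, 60/7)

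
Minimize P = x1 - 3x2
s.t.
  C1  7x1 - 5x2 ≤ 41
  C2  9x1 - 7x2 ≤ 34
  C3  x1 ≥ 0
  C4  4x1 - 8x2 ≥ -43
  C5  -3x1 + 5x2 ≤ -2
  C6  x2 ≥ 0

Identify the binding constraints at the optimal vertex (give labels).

Vertices and P = x1 - 3x2:
  (13/2, 7/2) → P = -4
  (34/9, 0) → P = 34/9
  (2/3, 0) → P = 2/3

The minimum is at (13/2, 7/2). Substituting into each constraint, equality holds for C2 and C5; the remaining constraints have slack.

C2 and C5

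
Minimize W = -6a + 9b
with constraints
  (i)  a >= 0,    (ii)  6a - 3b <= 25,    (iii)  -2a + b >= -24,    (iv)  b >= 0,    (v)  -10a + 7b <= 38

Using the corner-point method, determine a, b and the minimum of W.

a = 25/6, b = 0, minimum W = -25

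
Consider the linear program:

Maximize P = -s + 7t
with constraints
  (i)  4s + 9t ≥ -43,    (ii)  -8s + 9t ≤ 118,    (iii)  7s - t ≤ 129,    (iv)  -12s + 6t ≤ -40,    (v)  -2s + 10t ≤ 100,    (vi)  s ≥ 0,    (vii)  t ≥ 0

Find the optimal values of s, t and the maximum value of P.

Vertices and P = -s + 7t:
  (695/34, 479/34) → P = 1329/17
  (129/7, 0) → P = -129/7
  (250/27, 320/27) → P = 1990/27
  (10/3, 0) → P = -10/3

s = 695/34, t = 479/34, maximum P = 1329/17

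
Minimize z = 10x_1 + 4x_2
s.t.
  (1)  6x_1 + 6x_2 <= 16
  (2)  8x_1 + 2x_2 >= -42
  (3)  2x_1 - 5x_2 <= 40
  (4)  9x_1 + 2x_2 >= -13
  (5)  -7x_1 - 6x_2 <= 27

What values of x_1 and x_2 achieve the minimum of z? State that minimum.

x_1 = -3/5, x_2 = -19/5, minimum z = -106/5

Extreme points and z = 10x_1 + 4x_2:
  (160/21, -104/21) → z = 1184/21
  (-55/21, 37/7) → z = -106/21
  (105/47, -334/47) → z = -286/47
  (-3/5, -19/5) → z = -106/5

The binding constraints are 9x_1 + 2x_2 = -13 and -7x_1 - 6x_2 = 27.
Solving simultaneously gives x_1 = -3/5, x_2 = -19/5.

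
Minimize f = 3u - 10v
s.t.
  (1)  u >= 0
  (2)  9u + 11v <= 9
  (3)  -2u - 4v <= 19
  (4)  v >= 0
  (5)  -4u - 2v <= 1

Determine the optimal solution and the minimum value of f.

The optimum lies where u = 0 and 9u + 11v = 9.
Solving simultaneously gives u = 0, v = 9/11.

u = 0, v = 9/11, minimum f = -90/11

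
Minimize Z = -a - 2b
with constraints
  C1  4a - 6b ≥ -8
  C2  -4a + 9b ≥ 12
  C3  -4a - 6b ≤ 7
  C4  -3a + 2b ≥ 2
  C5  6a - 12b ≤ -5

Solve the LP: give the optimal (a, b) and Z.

Corner points and Z = -a - 2b:
  (0, 4/3) → Z = -8/3
  (2/5, 8/5) → Z = -18/5
  (6/19, 28/19) → Z = -62/19

The binding constraints are 4a - 6b = -8 and -3a + 2b = 2.
Solving simultaneously gives a = 2/5, b = 8/5.

a = 2/5, b = 8/5, minimum Z = -18/5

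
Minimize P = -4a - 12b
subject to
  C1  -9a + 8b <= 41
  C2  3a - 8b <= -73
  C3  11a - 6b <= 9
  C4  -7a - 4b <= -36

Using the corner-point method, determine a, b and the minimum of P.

Corner points and P = -4a - 12b:
  (16/3, 89/8) → P = -929/6
  (159/17, 266/17) → P = -3828/17
  (51/7, 83/7) → P = -1200/7

At the optimal vertex, -9a + 8b = 41 and 11a - 6b = 9.
Solving simultaneously gives a = 159/17, b = 266/17.

a = 159/17, b = 266/17, minimum P = -3828/17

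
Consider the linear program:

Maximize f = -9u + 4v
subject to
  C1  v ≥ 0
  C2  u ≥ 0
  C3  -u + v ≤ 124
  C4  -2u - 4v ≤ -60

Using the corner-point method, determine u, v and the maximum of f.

u = 0, v = 124, maximum f = 496

The feasible region is unbounded (it extends along (1, 1), (1, 0)), but f strictly decreases along every unbounded feasible direction, so there is no improving ray and the maximum is attained at a vertex.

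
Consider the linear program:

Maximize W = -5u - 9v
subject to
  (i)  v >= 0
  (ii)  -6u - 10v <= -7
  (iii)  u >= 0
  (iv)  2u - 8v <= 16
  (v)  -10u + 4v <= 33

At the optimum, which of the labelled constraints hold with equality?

(i) and (ii)

Corner points and W = -5u - 9v:
  (7/6, 0) → W = -35/6
  (8, 0) → W = -40
  (0, 7/10) → W = -63/10
  (0, 33/4) → W = -297/4
The feasible region is unbounded (it extends along (2, 5), (4, 1)), but W strictly decreases along every unbounded feasible direction, so there is no improving ray and the maximum is attained at a vertex.

The maximum is at (7/6, 0). Substituting into each constraint, equality holds for (i) and (ii); the remaining constraints have slack.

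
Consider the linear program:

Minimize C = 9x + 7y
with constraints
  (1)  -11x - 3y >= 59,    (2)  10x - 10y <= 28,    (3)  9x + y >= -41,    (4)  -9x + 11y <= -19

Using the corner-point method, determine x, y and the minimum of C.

x = -191/50, y = -331/50, minimum C = -2018/25

Feasible corners and C = 9x + 7y:
  (-253/70, -449/70) → C = -542/7
  (-4, -5) → C = -71
  (-191/50, -331/50) → C = -2018/25

At the optimal vertex, 10x - 10y = 28 and 9x + y = -41.
Solving simultaneously gives x = -191/50, y = -331/50.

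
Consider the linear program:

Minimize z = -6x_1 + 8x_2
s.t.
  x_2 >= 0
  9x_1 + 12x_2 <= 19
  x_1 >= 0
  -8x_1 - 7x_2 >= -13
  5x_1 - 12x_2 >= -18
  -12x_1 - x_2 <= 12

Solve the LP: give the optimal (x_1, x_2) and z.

Vertices and z = -6x_1 + 8x_2:
  (0, 0) → z = 0
  (13/8, 0) → z = -39/4
  (23/33, 35/33) → z = 142/33
  (1/14, 257/168) → z = 248/21
  (0, 3/2) → z = 12

x_1 = 13/8, x_2 = 0, minimum z = -39/4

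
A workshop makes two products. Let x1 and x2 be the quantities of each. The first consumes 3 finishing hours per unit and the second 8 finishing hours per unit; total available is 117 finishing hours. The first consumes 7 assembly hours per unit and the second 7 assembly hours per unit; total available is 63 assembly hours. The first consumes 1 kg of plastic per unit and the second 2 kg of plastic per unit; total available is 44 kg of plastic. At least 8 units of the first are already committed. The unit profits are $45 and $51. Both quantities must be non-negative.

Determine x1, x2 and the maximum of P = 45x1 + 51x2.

Extreme points and P = 45x1 + 51x2:
  (9, 0) → P = 405
  (8, 0) → P = 360
  (8, 1) → P = 411

x1 = 8, x2 = 1, maximum P = 411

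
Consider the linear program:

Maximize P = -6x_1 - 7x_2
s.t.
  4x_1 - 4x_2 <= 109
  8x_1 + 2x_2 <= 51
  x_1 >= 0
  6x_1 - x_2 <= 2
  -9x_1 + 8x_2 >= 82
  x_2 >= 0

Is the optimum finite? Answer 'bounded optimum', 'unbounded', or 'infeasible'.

Vertices and P = -6x_1 - 7x_2:
  (0, 51/2) → P = -357/2
  (11/4, 29/2) → P = -118
  (0, 41/4) → P = -287/4
  (98/39, 170/13) → P = -1386/13
The feasible region has finitely many vertices and no improving ray; the maximum is -287/4 at (0, 41/4).

bounded optimum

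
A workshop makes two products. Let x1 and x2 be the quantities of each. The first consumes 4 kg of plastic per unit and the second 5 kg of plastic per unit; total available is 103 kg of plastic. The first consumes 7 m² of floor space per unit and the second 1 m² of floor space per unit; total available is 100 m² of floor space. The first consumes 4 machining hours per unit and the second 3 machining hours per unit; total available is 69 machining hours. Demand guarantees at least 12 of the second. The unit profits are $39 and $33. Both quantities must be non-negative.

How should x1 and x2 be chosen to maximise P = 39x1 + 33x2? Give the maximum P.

Corner points and P = 39x1 + 33x2:
  (0, 103/5) → P = 3399/5
  (0, 12) → P = 396
  (9/2, 17) → P = 1473/2
  (33/4, 12) → P = 2871/4

The binding constraints are 4x1 + 5x2 = 103 and 4x1 + 3x2 = 69.
Solving simultaneously gives x1 = 9/2, x2 = 17.

x1 = 9/2, x2 = 17, maximum P = 1473/2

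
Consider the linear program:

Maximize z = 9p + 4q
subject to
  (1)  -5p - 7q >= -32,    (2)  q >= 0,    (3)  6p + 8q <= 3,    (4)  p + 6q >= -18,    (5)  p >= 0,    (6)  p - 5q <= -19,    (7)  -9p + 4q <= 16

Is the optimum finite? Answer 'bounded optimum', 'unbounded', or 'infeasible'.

The boundaries -5p - 7q = -32 and p - 5q = -19 meet at (27/32, 127/32), but that point violates 6p + 8q ≤ 3. Every candidate vertex is excluded by some other constraint, so the feasible region is empty.

infeasible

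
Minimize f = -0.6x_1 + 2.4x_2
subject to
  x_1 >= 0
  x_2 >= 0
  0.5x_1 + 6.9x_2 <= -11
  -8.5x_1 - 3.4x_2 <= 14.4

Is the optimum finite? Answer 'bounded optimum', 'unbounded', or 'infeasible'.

The boundaries x_1 = 0 and x_2 = 0 meet at (0, 0), but that point violates 0.5x_1 + 6.9x_2 ≤ -11. Every candidate vertex is excluded by some other constraint, so the feasible region is empty.

infeasible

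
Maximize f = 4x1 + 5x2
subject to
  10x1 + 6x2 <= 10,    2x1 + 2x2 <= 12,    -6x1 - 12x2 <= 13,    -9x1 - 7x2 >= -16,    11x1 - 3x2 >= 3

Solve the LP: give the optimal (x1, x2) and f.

x1 = 1/2, x2 = 5/6, maximum f = 37/6

The optimum lies where 10x1 + 6x2 = 10 and 11x1 - 3x2 = 3.
Solving simultaneously gives x1 = 1/2, x2 = 5/6.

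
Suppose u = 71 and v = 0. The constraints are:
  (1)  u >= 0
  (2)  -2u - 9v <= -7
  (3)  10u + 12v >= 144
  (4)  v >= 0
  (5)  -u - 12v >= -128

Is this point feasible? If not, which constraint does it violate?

(1): 71 ≥ 0 ✓
(2): -142 ≤ -7 ✓
(3): 710 ≥ 144 ✓
(4): 0 ≥ 0 ✓
(5): -71 ≥ -128 ✓

feasible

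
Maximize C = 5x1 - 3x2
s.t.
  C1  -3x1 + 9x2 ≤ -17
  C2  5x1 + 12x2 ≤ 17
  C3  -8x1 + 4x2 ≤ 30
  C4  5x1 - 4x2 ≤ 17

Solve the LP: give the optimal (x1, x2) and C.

x1 = 85/33, x2 = -34/33, maximum C = 527/33

At the optimal vertex, -3x1 + 9x2 = -17 and 5x1 - 4x2 = 17.
Solving simultaneously gives x1 = 85/33, x2 = -34/33.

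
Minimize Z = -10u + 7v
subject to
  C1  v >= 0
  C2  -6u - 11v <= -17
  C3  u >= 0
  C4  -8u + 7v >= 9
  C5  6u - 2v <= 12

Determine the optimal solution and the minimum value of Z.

u = 51/13, v = 75/13, minimum Z = 15/13

Extreme points and Z = -10u + 7v:
  (0, 17/11) → Z = 119/11
  (2/13, 19/13) → Z = 113/13
  (51/13, 75/13) → Z = 15/13
The feasible region is unbounded (it extends along (0, 1), (1, 3)), but Z strictly increases along every unbounded feasible direction, so there is no improving ray and the minimum is attained at a vertex.

The optimum lies where -8u + 7v = 9 and 6u - 2v = 12.
Solving simultaneously gives u = 51/13, v = 75/13.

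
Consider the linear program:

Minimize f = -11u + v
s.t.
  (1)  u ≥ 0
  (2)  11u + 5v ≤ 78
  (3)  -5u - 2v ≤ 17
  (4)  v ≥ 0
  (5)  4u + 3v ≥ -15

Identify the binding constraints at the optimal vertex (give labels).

(2) and (4)

Corner points and f = -11u + v:
  (0, 78/5) → f = 78/5
  (0, 0) → f = 0
  (78/11, 0) → f = -78

The minimum is at (78/11, 0). Substituting into each constraint, equality holds for (2) and (4); the remaining constraints have slack.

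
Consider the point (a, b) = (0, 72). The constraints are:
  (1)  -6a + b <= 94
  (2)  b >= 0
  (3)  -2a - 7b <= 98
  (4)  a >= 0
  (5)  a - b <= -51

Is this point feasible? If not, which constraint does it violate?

(1): 72 ≤ 94 ✓
(2): 72 ≥ 0 ✓
(3): -504 ≤ 98 ✓
(4): 0 ≥ 0 ✓
(5): -72 ≤ -51 ✓

feasible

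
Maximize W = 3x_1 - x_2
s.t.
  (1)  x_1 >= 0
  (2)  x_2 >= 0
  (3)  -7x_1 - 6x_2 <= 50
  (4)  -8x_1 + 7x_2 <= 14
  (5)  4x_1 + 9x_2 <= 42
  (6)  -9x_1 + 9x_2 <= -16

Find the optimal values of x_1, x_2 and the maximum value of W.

Vertices and W = 3x_1 - x_2:
  (21/2, 0) → W = 63/2
  (16/9, 0) → W = 16/3
  (58/13, 314/117) → W = 1252/117

x_1 = 21/2, x_2 = 0, maximum W = 63/2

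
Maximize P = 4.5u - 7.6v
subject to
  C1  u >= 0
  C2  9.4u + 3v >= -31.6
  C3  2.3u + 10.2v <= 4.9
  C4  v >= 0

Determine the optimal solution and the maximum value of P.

u = 49/23, v = 0, maximum P = 441/46

The binding constraints are 2.3u + 10.2v = 4.9 and v = 0.
Solving simultaneously gives u = 49/23, v = 0.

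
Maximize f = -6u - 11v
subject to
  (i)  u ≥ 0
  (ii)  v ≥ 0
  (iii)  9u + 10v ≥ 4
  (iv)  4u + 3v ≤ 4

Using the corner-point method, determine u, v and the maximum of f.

Extreme points and f = -6u - 11v:
  (0, 2/5) → f = -22/5
  (0, 4/3) → f = -44/3
  (4/9, 0) → f = -8/3
  (1, 0) → f = -6

u = 4/9, v = 0, maximum f = -8/3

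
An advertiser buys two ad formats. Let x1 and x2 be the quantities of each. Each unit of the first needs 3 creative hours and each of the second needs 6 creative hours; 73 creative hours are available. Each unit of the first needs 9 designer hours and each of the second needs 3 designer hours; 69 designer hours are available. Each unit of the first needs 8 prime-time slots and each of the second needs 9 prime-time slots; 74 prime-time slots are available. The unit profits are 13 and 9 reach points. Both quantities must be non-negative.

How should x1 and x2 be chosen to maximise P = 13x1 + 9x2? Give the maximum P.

x1 = 7, x2 = 2, maximum P = 109

Corner points and P = 13x1 + 9x2:
  (0, 0) → P = 0
  (0, 74/9) → P = 74
  (23/3, 0) → P = 299/3
  (7, 2) → P = 109

The binding constraints are 9x1 + 3x2 = 69 and 8x1 + 9x2 = 74.
Solving simultaneously gives x1 = 7, x2 = 2.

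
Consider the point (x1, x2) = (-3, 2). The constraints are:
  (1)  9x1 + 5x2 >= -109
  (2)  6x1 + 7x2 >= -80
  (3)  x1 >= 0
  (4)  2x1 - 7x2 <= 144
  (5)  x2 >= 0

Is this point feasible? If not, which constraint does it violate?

not feasible — violates (3)

Constraint (3): x1 = -3, which is not ≥ 0. All other constraints are satisfied.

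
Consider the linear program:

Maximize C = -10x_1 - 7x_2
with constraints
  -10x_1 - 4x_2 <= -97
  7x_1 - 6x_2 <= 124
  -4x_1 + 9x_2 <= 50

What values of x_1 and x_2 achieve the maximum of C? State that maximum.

x_1 = 49/4, x_2 = -51/8, maximum C = -623/8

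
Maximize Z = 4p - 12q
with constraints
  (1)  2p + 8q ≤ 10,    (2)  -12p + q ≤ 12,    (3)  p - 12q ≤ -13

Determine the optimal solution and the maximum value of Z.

Corner points and Z = 4p - 12q:
  (-43/49, 72/49) → Z = -148/7
  (1/2, 9/8) → Z = -23/2
  (-131/143, 144/143) → Z = -2252/143

p = 1/2, q = 9/8, maximum Z = -23/2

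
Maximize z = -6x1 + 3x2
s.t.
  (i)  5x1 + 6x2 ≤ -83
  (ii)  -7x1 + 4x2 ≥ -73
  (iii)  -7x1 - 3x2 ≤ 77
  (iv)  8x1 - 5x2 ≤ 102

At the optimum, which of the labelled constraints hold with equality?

Corner points and z = -6x1 + 3x2:
  (53/31, -473/31) → z = -1737/31
  (-71/9, -196/27) → z = 230/9
  (-89/49, -150/7) → z = -2616/49

The maximum is at (-71/9, -196/27). Substituting into each constraint, equality holds for (i) and (iii); the remaining constraints have slack.

(i) and (iii)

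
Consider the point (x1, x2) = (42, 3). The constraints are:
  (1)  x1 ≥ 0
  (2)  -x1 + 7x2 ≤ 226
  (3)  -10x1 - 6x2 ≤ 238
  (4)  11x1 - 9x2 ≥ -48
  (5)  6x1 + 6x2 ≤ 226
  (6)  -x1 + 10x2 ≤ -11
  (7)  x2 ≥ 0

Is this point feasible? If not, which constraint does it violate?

not feasible — violates (5)

Constraint (5): 6x1 + 6x2 = 270, which is not ≤ 226. All other constraints are satisfied.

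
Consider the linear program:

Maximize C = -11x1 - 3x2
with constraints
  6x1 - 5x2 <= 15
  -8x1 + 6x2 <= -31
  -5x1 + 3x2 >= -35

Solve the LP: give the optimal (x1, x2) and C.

x1 = 65/4, x2 = 33/2, maximum C = -913/4

Vertices and C = -11x1 - 3x2:
  (65/4, 33/2) → C = -913/4
  (130/7, 135/7) → C = -1835/7
  (39/2, 125/6) → C = -277

The optimum lies where 6x1 - 5x2 = 15 and -8x1 + 6x2 = -31.
Solving simultaneously gives x1 = 65/4, x2 = 33/2.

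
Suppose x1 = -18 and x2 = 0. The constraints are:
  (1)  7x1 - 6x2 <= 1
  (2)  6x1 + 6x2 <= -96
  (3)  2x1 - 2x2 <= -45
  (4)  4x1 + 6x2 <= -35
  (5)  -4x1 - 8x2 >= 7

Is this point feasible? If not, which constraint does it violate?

Constraint (3): 2x1 - 2x2 = -36, which is not ≤ -45. All other constraints are satisfied.

not feasible — violates (3)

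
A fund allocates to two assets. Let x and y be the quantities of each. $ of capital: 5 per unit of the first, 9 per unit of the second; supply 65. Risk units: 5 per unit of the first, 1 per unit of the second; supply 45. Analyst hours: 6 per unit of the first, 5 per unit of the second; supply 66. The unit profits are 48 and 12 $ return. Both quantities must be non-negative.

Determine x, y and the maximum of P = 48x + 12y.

Corner points and P = 48x + 12y:
  (0, 0) → P = 0
  (0, 65/9) → P = 260/3
  (9, 0) → P = 432
  (17/2, 5/2) → P = 438

The optimum lies where 5x + 9y = 65 and 5x + y = 45.
Solving simultaneously gives x = 17/2, y = 5/2.

x = 17/2, y = 5/2, maximum P = 438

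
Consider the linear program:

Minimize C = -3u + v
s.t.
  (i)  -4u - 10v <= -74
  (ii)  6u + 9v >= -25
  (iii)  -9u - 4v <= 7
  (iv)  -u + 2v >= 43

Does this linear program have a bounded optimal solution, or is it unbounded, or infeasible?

From the feasible point (-93/11, 190/11), moving in the direction (2, 1) keeps every constraint satisfied while C decreases without bound.

unbounded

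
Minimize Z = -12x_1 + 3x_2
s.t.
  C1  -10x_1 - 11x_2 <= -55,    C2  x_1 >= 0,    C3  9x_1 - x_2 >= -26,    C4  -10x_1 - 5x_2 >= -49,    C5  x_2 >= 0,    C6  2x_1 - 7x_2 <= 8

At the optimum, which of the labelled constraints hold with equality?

Vertices and Z = -12x_1 + 3x_2:
  (0, 5) → Z = 15
  (22/5, 1) → Z = -249/5
  (0, 49/5) → Z = 147/5

The minimum is at (22/5, 1). Substituting into each constraint, equality holds for C1 and C4; the remaining constraints have slack.

C1 and C4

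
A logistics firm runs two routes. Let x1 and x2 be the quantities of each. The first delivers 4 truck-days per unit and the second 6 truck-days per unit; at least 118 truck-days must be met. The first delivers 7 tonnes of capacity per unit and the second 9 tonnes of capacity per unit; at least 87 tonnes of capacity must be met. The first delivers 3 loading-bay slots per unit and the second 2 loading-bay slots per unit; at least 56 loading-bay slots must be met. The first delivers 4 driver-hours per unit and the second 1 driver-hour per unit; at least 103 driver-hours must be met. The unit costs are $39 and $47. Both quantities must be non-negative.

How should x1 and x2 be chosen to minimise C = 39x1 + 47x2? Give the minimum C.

x1 = 25, x2 = 3, minimum C = 1116

The feasible region is unbounded (it extends along (0, 1), (1, 0)), but C strictly increases along every unbounded feasible direction, so there is no improving ray and the minimum is attained at a vertex.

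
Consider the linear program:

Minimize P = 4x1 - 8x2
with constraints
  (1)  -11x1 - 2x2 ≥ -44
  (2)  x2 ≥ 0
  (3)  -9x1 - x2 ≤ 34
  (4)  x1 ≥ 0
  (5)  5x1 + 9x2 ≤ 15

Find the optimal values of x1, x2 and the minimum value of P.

x1 = 0, x2 = 5/3, minimum P = -40/3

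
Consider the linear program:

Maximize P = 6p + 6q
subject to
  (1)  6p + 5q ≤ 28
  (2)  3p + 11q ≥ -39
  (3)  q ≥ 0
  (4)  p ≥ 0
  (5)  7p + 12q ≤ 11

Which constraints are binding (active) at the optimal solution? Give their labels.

(3) and (5)

Feasible corners and P = 6p + 6q:
  (0, 0) → P = 0
  (11/7, 0) → P = 66/7
  (0, 11/12) → P = 11/2

The maximum is at (11/7, 0). Substituting into each constraint, equality holds for (3) and (5); the remaining constraints have slack.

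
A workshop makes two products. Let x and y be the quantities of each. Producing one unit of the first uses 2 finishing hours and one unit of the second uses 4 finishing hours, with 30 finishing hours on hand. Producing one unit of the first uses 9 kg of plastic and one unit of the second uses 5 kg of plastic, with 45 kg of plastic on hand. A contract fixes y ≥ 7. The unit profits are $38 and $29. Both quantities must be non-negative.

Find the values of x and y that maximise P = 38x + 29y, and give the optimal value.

Corner points and P = 38x + 29y:
  (0, 15/2) → P = 435/2
  (0, 7) → P = 203
  (1, 7) → P = 241

x = 1, y = 7, maximum P = 241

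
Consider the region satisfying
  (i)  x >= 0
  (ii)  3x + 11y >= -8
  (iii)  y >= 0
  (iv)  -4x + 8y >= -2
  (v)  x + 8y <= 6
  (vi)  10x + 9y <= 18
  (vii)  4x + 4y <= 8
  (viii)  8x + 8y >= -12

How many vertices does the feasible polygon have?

Of the 27 pairwise boundary intersections, those satisfying every inequality are:
  (0, 0)
  (0, 3/4)
  (1/2, 0)
  (81/58, 13/29)
  (90/71, 42/71)

5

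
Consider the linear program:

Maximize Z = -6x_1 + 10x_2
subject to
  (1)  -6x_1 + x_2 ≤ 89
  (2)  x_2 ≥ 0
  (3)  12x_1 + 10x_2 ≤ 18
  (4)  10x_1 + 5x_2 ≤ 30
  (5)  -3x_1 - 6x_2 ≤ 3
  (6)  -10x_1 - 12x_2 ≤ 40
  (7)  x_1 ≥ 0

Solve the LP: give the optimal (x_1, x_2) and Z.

Feasible corners and Z = -6x_1 + 10x_2:
  (3/2, 0) → Z = -9
  (0, 0) → Z = 0
  (0, 9/5) → Z = 18

The optimum lies where 12x_1 + 10x_2 = 18 and x_1 = 0.
Solving simultaneously gives x_1 = 0, x_2 = 9/5.

x_1 = 0, x_2 = 9/5, maximum Z = 18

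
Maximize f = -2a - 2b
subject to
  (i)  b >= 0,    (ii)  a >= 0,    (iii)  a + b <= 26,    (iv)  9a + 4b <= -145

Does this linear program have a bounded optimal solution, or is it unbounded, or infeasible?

infeasible

The boundaries b = 0 and a = 0 meet at (0, 0), but that point violates 9a + 4b ≤ -145. Every candidate vertex is excluded by some other constraint, so the feasible region is empty.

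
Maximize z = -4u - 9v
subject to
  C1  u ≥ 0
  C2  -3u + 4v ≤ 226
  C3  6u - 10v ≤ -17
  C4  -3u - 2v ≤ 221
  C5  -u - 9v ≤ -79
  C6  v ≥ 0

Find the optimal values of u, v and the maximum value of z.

Corner points and z = -4u - 9v:
  (0, 113/2) → z = -1017/2
  (0, 79/9) → z = -79
  (637/64, 491/64) → z = -6967/64
The feasible region is unbounded (it extends along (4, 3), (5, 3)), but z strictly decreases along every unbounded feasible direction, so there is no improving ray and the maximum is attained at a vertex.

u = 0, v = 79/9, maximum z = -79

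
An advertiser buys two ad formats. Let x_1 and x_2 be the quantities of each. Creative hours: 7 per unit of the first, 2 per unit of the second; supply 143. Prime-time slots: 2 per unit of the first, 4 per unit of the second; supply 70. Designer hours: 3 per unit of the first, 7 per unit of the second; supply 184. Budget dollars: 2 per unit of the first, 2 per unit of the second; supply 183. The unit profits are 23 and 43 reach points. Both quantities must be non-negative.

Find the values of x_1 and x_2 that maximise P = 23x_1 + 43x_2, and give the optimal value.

x_1 = 18, x_2 = 17/2, maximum P = 1559/2

Vertices and P = 23x_1 + 43x_2:
  (0, 0) → P = 0
  (0, 35/2) → P = 1505/2
  (143/7, 0) → P = 3289/7
  (18, 17/2) → P = 1559/2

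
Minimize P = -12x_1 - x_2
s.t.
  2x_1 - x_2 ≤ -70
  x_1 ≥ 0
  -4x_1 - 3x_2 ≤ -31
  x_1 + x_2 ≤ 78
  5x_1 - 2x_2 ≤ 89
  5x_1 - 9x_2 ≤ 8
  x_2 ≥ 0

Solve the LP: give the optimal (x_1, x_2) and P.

x_1 = 8/3, x_2 = 226/3, minimum P = -322/3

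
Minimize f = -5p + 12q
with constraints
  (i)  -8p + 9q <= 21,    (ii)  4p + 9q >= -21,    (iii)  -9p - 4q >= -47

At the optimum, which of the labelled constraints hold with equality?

Feasible corners and f = -5p + 12q:
  (-7/2, -7/9) → f = 49/6
  (3, 5) → f = 45
  (39/5, -29/5) → f = -543/5

The minimum is at (39/5, -29/5). Substituting into each constraint, equality holds for (ii) and (iii); the remaining constraints have slack.

(ii) and (iii)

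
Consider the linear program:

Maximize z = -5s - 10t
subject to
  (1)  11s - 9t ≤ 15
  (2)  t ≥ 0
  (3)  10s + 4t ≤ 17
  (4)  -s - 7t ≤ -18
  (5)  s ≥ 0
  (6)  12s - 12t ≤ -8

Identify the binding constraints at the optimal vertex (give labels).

(4) and (5)

Vertices and z = -5s - 10t:
  (47/66, 163/66) → z = -1865/66
  (0, 17/4) → z = -85/2
  (0, 18/7) → z = -180/7

The maximum is at (0, 18/7). Substituting into each constraint, equality holds for (4) and (5); the remaining constraints have slack.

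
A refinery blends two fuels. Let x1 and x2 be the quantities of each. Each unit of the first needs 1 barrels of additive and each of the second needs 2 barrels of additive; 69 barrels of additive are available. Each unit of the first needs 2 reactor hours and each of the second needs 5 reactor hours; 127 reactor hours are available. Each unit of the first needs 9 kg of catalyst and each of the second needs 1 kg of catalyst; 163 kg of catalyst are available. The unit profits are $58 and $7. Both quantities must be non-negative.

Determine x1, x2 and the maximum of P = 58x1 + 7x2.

x1 = 16, x2 = 19, maximum P = 1061

Feasible corners and P = 58x1 + 7x2:
  (0, 0) → P = 0
  (0, 127/5) → P = 889/5
  (163/9, 0) → P = 9454/9
  (16, 19) → P = 1061

At the optimal vertex, 2x1 + 5x2 = 127 and 9x1 + x2 = 163.
Solving simultaneously gives x1 = 16, x2 = 19.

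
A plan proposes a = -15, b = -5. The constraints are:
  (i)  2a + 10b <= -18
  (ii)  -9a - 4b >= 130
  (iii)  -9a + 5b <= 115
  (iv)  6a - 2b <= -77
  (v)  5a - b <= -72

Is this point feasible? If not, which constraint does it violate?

not feasible — violates (v)

Constraint (v): 5a - b = -70, which is not ≤ -72. All other constraints are satisfied.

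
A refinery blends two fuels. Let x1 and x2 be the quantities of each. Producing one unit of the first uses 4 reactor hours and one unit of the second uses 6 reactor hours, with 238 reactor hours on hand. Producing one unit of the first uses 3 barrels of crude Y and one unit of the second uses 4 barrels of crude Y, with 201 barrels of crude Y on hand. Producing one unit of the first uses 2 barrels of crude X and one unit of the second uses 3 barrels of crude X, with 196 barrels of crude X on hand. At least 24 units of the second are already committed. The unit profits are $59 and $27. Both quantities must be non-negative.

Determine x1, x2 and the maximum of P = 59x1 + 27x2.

Corner points and P = 59x1 + 27x2:
  (0, 119/3) → P = 1071
  (0, 24) → P = 648
  (47/2, 24) → P = 4069/2

The optimum lies where 4x1 + 6x2 = 238 and x2 = 24.
Solving simultaneously gives x1 = 47/2, x2 = 24.

x1 = 47/2, x2 = 24, maximum P = 4069/2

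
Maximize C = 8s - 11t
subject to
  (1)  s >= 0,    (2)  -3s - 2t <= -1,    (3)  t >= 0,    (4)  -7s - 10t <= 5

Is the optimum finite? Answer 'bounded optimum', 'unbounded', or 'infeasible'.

From the feasible point (0, 1/2), moving in the direction (1, 0) keeps every constraint satisfied while C increases without bound.

unbounded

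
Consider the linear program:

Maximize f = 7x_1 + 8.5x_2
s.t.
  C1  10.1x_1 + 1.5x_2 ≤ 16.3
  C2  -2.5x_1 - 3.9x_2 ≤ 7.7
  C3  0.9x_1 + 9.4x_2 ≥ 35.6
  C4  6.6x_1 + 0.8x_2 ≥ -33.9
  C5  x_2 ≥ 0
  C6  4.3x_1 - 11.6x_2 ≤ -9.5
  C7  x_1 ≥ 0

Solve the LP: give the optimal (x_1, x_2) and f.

Vertices and f = 7x_1 + 8.5x_2:
  (1426/1337, 4927/1337) → f = 103723/2674
  (0, 163/15) → f = 2771/30
  (0, 178/47) → f = 1513/47

x_1 = 0, x_2 = 163/15, maximum f = 2771/30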